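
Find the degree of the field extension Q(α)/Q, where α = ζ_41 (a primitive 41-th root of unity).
[Q(α):Q] = 40

The minimal polynomial of ζ_41 over Q is the 41-th cyclotomic polynomial Φ_41(x), which is irreducible over Q and has degree φ(41) = 40. Hence [Q(α):Q] = φ(41) = 40.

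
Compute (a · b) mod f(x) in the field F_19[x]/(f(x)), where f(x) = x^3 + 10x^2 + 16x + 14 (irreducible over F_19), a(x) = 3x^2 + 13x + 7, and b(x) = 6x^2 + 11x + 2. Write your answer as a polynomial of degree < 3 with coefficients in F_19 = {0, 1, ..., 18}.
a · b ≡ 4x^2 + 5x + 11 (mod f(x))

Multiply in F_19[x]: a(x)·b(x) = (3x^2 + 13x + 7)·(6x^2 + 11x + 2) = 18x^4 + 16x^3 + x^2 + 8x + 14. This has degree ≥ 3, so divide by f(x) over F_19: 18x^4 + 16x^3 + x^2 + 8x + 14 = (18x + 7)·(x^3 + 10x^2 + 16x + 14) + (4x^2 + 5x + 11). Hence a·b ≡ 4x^2 + 5x + 11 (mod f). (F_19[x]/(f) is a field with 19^3 = 6859 elements since f is irreducible of degree 3.)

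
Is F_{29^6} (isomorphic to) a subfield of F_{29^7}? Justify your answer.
No: F_{29^6} is not a subfield of F_{29^7}

F_{p^m} embeds in F_{p^n} iff m | n. Here 6 ∤ 7 (since 7 = 1·6 + 1 with remainder 1 ≠ 0), so F_{29^6} is not a subfield of F_{29^7}. Equivalently: if it were, the tower law would give 6 = [F_{29^6}:F_29] dividing [F_{29^7}:F_29] = 7, contradiction.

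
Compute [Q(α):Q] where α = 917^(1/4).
[Q(α):Q] = 4

α is a root of x^4 - 917. By Eisenstein's criterion at the prime p = 7 (which divides the constant term 917 but p^2 = 49 does not, since 917 is squarefree), x^4 - 917 is irreducible over Q. Hence [Q(α):Q] = 4.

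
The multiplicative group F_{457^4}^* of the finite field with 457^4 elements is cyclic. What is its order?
|F_{457^4}^*| = 43617904800

F_{457^4} has 457^4 = 43617904801 elements; its multiplicative group consists of all nonzero elements, so |F_{457^4}^*| = 43617904801 - 1 = 43617904800. (It is cyclic since any finite subgroup of the multiplicative group of a field is cyclic.)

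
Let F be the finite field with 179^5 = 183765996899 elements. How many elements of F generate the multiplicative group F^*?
There are φ(183765996898) = 82591458400 primitive elements

F_q^* is cyclic of order q - 1 = 183765996898. A cyclic group of order m has exactly φ(m) generators. Here m = 183765996898 = 2 · 11 · 89 · 93853931, so the number of primitive elements is φ(183765996898) = 82591458400.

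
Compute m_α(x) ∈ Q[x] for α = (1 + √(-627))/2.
m_α(x) = x^2 - x + 157

From 2α - 1 = √(-627), squaring gives (2α - 1)^2 = -627, i.e. 4α^2 - 4α + 1 = -627, so α^2 - α + (1 + 627)/4 = 0. Since -627 ≡ 1 (mod 4), (1 + 627)/4 = 157 ∈ Z. The polynomial x^2 - x + 157 has discriminant 1 - 4·(157) = -627, which is not a perfect square in Q (d = -627 is squarefree and ≠ 1), so x^2 - x + 157 is irreducible over Q. It is the minimal polynomial of α.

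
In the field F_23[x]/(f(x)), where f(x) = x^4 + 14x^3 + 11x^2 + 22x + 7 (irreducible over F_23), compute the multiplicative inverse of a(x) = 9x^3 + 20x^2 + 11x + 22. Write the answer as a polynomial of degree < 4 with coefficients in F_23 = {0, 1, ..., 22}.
a(x)^(-1) ≡ 7x^3 + 22x^2 + 15x + 12 (mod f(x))

Since f is irreducible over F_23, F_23[x]/(f) is a field and a(x) ≠ 0 has an inverse. Apply the extended Euclidean algorithm to f(x) and a(x) in F_23[x]: f(x) = (18x + 5)·a(x) + (12x^2 + 8x + 12);  a(x) = (18x + 5)·(12x^2 + 8x + 12) + (8x + 8);  (12x^2 + 8x + 12) = (13x + 11)·(8x + 8) + (16). The last nonzero remainder is the constant 16 = gcd(f, a) in F_23. Back-substituting through the division chain expresses 16 = s(x)·a(x) + t(x)·f(x) with s(x) ≡ 20x^3 + 7x^2 + 10x + 8 (mod f), so (20x^3 + 7x^2 + 10x + 8)·a(x) ≡ 16 (mod f). Multiplying by 16^(-1) ≡ 13 in F_23 gives a(x)^(-1) ≡ 13·(20x^3 + 7x^2 + 10x + 8) ≡ 7x^3 + 22x^2 + 15x + 12 (mod f). Check: (9x^3 + 20x^2 + 11x + 22)·(7x^3 + 22x^2 + 15x + 12) = 17x^6 + 16x^5 + 8x^4 + 22x^3 + 15x^2 + 2x + 11 ≡ 1 (mod x^4 + 14x^3 + 11x^2 + 22x + 7).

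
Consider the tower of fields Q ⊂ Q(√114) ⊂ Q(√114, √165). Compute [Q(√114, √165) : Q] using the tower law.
[Q(√114, √165) : Q] = 4

[Q(√114):Q] = 2 (min poly x^2 - 114, irreducible since 114 is squarefree > 1). For the top step, suppose √165 ∈ Q(√114), say √165 = c + d√114 with c, d ∈ Q. Squaring: 165 = c^2 + 114d^2 + 2cd√114. Since √114 ∉ Q this forces 2cd = 0. If d = 0 then √165 = c ∈ Q, contradicting 165 squarefree > 1. If c = 0 then 165 = 114d^2, so 114·165 = (114d)^2 is a perfect square in Q — but 114·165 = 18810 is not a perfect square (since 114 and 165 are distinct squarefree integers). Contradiction. Hence √165 ∉ Q(√114), so x^2 - 165 stays irreducible over Q(√114) and [Q(√114, √165) : Q(√114)] = 2. By the tower law, [Q(√114, √165) : Q] = 2 · 2 = 4.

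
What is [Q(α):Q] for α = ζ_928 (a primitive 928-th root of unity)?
[Q(α):Q] = 448

The minimal polynomial of ζ_928 over Q is the 928-th cyclotomic polynomial Φ_928(x), which is irreducible over Q and has degree φ(928) = 448. Hence [Q(α):Q] = φ(928) = 448.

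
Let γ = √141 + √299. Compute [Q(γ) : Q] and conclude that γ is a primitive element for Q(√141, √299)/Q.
[Q(γ) : Q] = 4 (equivalently, Q(γ) = Q(√141, √299))

Obviously Q(γ) ⊆ Q(√141, √299), and [Q(√141, √299):Q] = 4 (since 141, 299 are distinct squarefree integers > 1 with 42159 not a perfect square). To show equality we compute the minimal polynomial of γ. From γ = √141 + √299: γ^2 = 141 + 2√(42159) + 299 = 440 + 2√(42159), so γ^2 - 440 = 2√(42159); squaring, (γ^2 - 440)^2 = 4·42159, i.e. γ^4 - 880γ^2 + 193600 - 168636 = 0, i.e. γ^4 - 880γ^2 + 24964 = 0. So γ is a root of x^4 - 880x^2 + 24964. This polynomial is irreducible over Q: it has no rational root (each ±√141 ± √299 is irrational), and any factorization into two quadratics over Q would force √(42159) ∈ Q (pairing opposite roots) or √141, √299 ∈ Q (other pairings), all impossible. Hence [Q(γ):Q] = 4 = [Q(√141, √299):Q], so Q(γ) = Q(√141, √299).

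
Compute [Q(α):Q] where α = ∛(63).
[Q(α):Q] = 3

The minimal polynomial of α is x^3 - 63, irreducible over Q since 63 is not a perfect cube (so x^3 - 63 has no rational root). Hence [Q(α):Q] = deg(m_α) = 3.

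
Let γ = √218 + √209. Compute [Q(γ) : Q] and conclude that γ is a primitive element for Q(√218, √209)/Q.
[Q(γ) : Q] = 4 (equivalently, Q(γ) = Q(√218, √209))

Obviously Q(γ) ⊆ Q(√218, √209), and [Q(√218, √209):Q] = 4 (since 218, 209 are distinct squarefree integers > 1 with 45562 not a perfect square). To show equality we compute the minimal polynomial of γ. From γ = √218 + √209: γ^2 = 218 + 2√(45562) + 209 = 427 + 2√(45562), so γ^2 - 427 = 2√(45562); squaring, (γ^2 - 427)^2 = 4·45562, i.e. γ^4 - 854γ^2 + 182329 - 182248 = 0, i.e. γ^4 - 854γ^2 + 81 = 0. So γ is a root of x^4 - 854x^2 + 81. This polynomial is irreducible over Q: it has no rational root (each ±√218 ± √209 is irrational), and any factorization into two quadratics over Q would force √(45562) ∈ Q (pairing opposite roots) or √218, √209 ∈ Q (other pairings), all impossible. Hence [Q(γ):Q] = 4 = [Q(√218, √209):Q], so Q(γ) = Q(√218, √209).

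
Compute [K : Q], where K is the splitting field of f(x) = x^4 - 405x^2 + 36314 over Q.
[K : Q] = 4

Solving the quadratic in x^2: x^2 = (405 ± √(405^2 - 4·36314))/2 = (405 ± √18769)/2 = (405 ± 137)/2, giving x^2 = 134 or x^2 = 271. So f(x) = (x^2 - 134)(x^2 - 271) and the roots of f are ±√134, ±√271. Hence the splitting field is K = Q(√134, √271). Since 134 and 271 are distinct squarefree integers > 1, their product 36314 is not a perfect square, so √271 ∉ Q(√134). By the tower law [K:Q] = [Q(√134,√271):Q(√134)] · [Q(√134):Q] = 2 · 2 = 4.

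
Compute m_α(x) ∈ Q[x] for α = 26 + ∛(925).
m_α(x) = x^3 - 78x^2 + 2028x - 18501

Set β = α - 26 = ∛(925), so β^3 = 925. Then (α - 26)^3 - 925 = 0, i.e. α is a root of g(x) = (x - 26)^3 - 925 = x^3 - 78x^2 + 2028x - 18501. Since g(x) = h(x - 26) where h(x) = x^3 - 925, and h is irreducible over Q (because 925 is not a perfect cube, so h has no rational root, and a monic cubic with no rational root is irreducible), g is also irreducible (irreducibility is preserved under the substitution x → x - 26). Hence m_α(x) = x^3 - 78x^2 + 2028x - 18501.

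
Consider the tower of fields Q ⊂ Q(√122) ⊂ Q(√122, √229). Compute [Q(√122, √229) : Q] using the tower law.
[Q(√122, √229) : Q] = 4

[Q(√122):Q] = 2 (min poly x^2 - 122, irreducible since 122 is squarefree > 1). For the top step, suppose √229 ∈ Q(√122), say √229 = c + d√122 with c, d ∈ Q. Squaring: 229 = c^2 + 122d^2 + 2cd√122. Since √122 ∉ Q this forces 2cd = 0. If d = 0 then √229 = c ∈ Q, contradicting 229 squarefree > 1. If c = 0 then 229 = 122d^2, so 122·229 = (122d)^2 is a perfect square in Q — but 122·229 = 27938 is not a perfect square (since 122 and 229 are distinct squarefree integers). Contradiction. Hence √229 ∉ Q(√122), so x^2 - 229 stays irreducible over Q(√122) and [Q(√122, √229) : Q(√122)] = 2. By the tower law, [Q(√122, √229) : Q] = 2 · 2 = 4.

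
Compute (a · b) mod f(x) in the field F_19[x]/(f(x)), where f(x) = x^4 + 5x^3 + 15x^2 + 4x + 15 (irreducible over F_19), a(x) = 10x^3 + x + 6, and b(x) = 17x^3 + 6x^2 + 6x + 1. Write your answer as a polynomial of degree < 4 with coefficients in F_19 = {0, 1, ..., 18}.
a · b ≡ 8x^3 + 5x^2 + 13x + 5 (mod f(x))

Multiply in F_19[x]: a(x)·b(x) = (10x^3 + x + 6)·(17x^3 + 6x^2 + 6x + 1) = 18x^6 + 3x^5 + x^4 + 4x^3 + 4x^2 + 18x + 6. This has degree ≥ 4, so divide by f(x) over F_19: 18x^6 + 3x^5 + x^4 + 4x^3 + 4x^2 + 18x + 6 = (18x^2 + 8x + 14)·(x^4 + 5x^3 + 15x^2 + 4x + 15) + (8x^3 + 5x^2 + 13x + 5). Hence a·b ≡ 8x^3 + 5x^2 + 13x + 5 (mod f). (F_19[x]/(f) is a field with 19^4 = 130321 elements since f is irreducible of degree 4.)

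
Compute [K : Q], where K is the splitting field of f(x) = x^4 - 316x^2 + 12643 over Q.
[K : Q] = 4

Solving the quadratic in x^2: x^2 = (316 ± √(316^2 - 4·12643))/2 = (316 ± √49284)/2 = (316 ± 222)/2, giving x^2 = 47 or x^2 = 269. So f(x) = (x^2 - 47)(x^2 - 269) and the roots of f are ±√47, ±√269. Hence the splitting field is K = Q(√47, √269). Since 47 and 269 are distinct squarefree integers > 1, their product 12643 is not a perfect square, so √269 ∉ Q(√47). By the tower law [K:Q] = [Q(√47,√269):Q(√47)] · [Q(√47):Q] = 2 · 2 = 4.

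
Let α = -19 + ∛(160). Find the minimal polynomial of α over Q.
m_α(x) = x^3 + 57x^2 + 1083x + 6699

Set β = α + 19 = ∛(160), so β^3 = 160. Then (α + 19)^3 - 160 = 0, i.e. α is a root of g(x) = (x + 19)^3 - 160 = x^3 + 57x^2 + 1083x + 6699. Since g(x) = h(x + 19) where h(x) = x^3 - 160, and h is irreducible over Q (because 160 is not a perfect cube, so h has no rational root, and a monic cubic with no rational root is irreducible), g is also irreducible (irreducibility is preserved under the substitution x → x + 19). Hence m_α(x) = x^3 + 57x^2 + 1083x + 6699.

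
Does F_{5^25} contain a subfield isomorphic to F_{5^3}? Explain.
No: F_{5^3} is not a subfield of F_{5^25}

F_{p^m} embeds in F_{p^n} iff m | n. Here 3 ∤ 25 (since 25 = 8·3 + 1 with remainder 1 ≠ 0), so F_{5^3} is not a subfield of F_{5^25}. Equivalently: if it were, the tower law would give 3 = [F_{5^3}:F_5] dividing [F_{5^25}:F_5] = 25, contradiction.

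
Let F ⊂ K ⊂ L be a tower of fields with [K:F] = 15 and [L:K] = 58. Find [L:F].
[L:F] = 870

The tower law says that for any tower of field extensions F ⊂ K ⊂ L with finite degrees, [L:F] = [L:K] · [K:F]. Here this gives [L:F] = 58 · 15 = 870.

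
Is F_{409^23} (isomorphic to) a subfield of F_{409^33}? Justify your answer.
No: F_{409^23} is not a subfield of F_{409^33}

F_{p^m} embeds in F_{p^n} iff m | n. Here 23 ∤ 33 (since 33 = 1·23 + 10 with remainder 10 ≠ 0), so F_{409^23} is not a subfield of F_{409^33}. Equivalently: if it were, the tower law would give 23 = [F_{409^23}:F_409] dividing [F_{409^33}:F_409] = 33, contradiction.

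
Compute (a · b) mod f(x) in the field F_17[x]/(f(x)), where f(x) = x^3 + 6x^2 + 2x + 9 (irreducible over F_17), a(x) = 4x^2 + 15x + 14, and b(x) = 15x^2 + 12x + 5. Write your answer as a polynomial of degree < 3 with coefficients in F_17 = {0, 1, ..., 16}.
a · b ≡ 13x^2 + 13x + 3 (mod f(x))

Multiply in F_17[x]: a(x)·b(x) = (4x^2 + 15x + 14)·(15x^2 + 12x + 5) = 9x^4 + x^3 + 2x^2 + 5x + 2. This has degree ≥ 3, so divide by f(x) over F_17: 9x^4 + x^3 + 2x^2 + 5x + 2 = (9x + 15)·(x^3 + 6x^2 + 2x + 9) + (13x^2 + 13x + 3). Hence a·b ≡ 13x^2 + 13x + 3 (mod f). (F_17[x]/(f) is a field with 17^3 = 4913 elements since f is irreducible of degree 3.)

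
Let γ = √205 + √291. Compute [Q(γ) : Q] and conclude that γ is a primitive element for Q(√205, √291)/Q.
[Q(γ) : Q] = 4 (equivalently, Q(γ) = Q(√205, √291))

Obviously Q(γ) ⊆ Q(√205, √291), and [Q(√205, √291):Q] = 4 (since 205, 291 are distinct squarefree integers > 1 with 59655 not a perfect square). To show equality we compute the minimal polynomial of γ. From γ = √205 + √291: γ^2 = 205 + 2√(59655) + 291 = 496 + 2√(59655), so γ^2 - 496 = 2√(59655); squaring, (γ^2 - 496)^2 = 4·59655, i.e. γ^4 - 992γ^2 + 246016 - 238620 = 0, i.e. γ^4 - 992γ^2 + 7396 = 0. So γ is a root of x^4 - 992x^2 + 7396. This polynomial is irreducible over Q: it has no rational root (each ±√205 ± √291 is irrational), and any factorization into two quadratics over Q would force √(59655) ∈ Q (pairing opposite roots) or √205, √291 ∈ Q (other pairings), all impossible. Hence [Q(γ):Q] = 4 = [Q(√205, √291):Q], so Q(γ) = Q(√205, √291).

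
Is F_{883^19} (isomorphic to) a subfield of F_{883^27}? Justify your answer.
No: F_{883^19} is not a subfield of F_{883^27}

F_{p^m} embeds in F_{p^n} iff m | n. Here 19 ∤ 27 (since 27 = 1·19 + 8 with remainder 8 ≠ 0), so F_{883^19} is not a subfield of F_{883^27}. Equivalently: if it were, the tower law would give 19 = [F_{883^19}:F_883] dividing [F_{883^27}:F_883] = 27, contradiction.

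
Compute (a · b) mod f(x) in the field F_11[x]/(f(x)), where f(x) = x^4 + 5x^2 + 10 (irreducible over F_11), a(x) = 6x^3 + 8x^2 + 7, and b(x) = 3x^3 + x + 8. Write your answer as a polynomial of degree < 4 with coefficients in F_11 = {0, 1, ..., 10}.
a · b ≡ x^3 + 7x^2 + 9x + 5 (mod f(x))

Multiply in F_11[x]: a(x)·b(x) = (6x^3 + 8x^2 + 7)·(3x^3 + x + 8) = 7x^6 + 2x^5 + 6x^4 + 9x^2 + 7x + 1. This has degree ≥ 4, so divide by f(x) over F_11: 7x^6 + 2x^5 + 6x^4 + 9x^2 + 7x + 1 = (7x^2 + 2x + 4)·(x^4 + 5x^2 + 10) + (x^3 + 7x^2 + 9x + 5). Hence a·b ≡ x^3 + 7x^2 + 9x + 5 (mod f). (F_11[x]/(f) is a field with 11^4 = 14641 elements since f is irreducible of degree 4.)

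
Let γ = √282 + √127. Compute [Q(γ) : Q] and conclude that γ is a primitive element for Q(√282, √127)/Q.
[Q(γ) : Q] = 4 (equivalently, Q(γ) = Q(√282, √127))

Obviously Q(γ) ⊆ Q(√282, √127), and [Q(√282, √127):Q] = 4 (since 282, 127 are distinct squarefree integers > 1 with 35814 not a perfect square). To show equality we compute the minimal polynomial of γ. From γ = √282 + √127: γ^2 = 282 + 2√(35814) + 127 = 409 + 2√(35814), so γ^2 - 409 = 2√(35814); squaring, (γ^2 - 409)^2 = 4·35814, i.e. γ^4 - 818γ^2 + 167281 - 143256 = 0, i.e. γ^4 - 818γ^2 + 24025 = 0. So γ is a root of x^4 - 818x^2 + 24025. This polynomial is irreducible over Q: it has no rational root (each ±√282 ± √127 is irrational), and any factorization into two quadratics over Q would force √(35814) ∈ Q (pairing opposite roots) or √282, √127 ∈ Q (other pairings), all impossible. Hence [Q(γ):Q] = 4 = [Q(√282, √127):Q], so Q(γ) = Q(√282, √127).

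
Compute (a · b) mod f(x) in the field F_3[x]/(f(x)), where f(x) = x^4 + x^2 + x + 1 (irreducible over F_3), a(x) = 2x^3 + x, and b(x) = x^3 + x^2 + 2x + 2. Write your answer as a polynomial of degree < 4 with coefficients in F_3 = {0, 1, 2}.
a · b ≡ x^3 + x^2 (mod f(x))

Multiply in F_3[x]: a(x)·b(x) = (2x^3 + x)·(x^3 + x^2 + 2x + 2) = 2x^6 + 2x^5 + 2x^4 + 2x^3 + 2x^2 + 2x. This has degree ≥ 4, so divide by f(x) over F_3: 2x^6 + 2x^5 + 2x^4 + 2x^3 + 2x^2 + 2x = (2x^2 + 2x)·(x^4 + x^2 + x + 1) + (x^3 + x^2). Hence a·b ≡ x^3 + x^2 (mod f). (F_3[x]/(f) is a field with 3^4 = 81 elements since f is irreducible of degree 4.)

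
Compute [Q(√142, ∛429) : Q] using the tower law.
[Q(√142, ∛429) : Q] = 6

Let L = Q(√142, ∛429). Since Q(√142) ⊂ L and [Q(√142):Q] = 2, the tower law gives 2 | [L:Q]. Likewise Q(∛429) ⊂ L with [Q(∛429):Q] = 3 (because 429 is not a perfect cube), so 3 | [L:Q]. As gcd(2,3) = 1, [L:Q] is divisible by 6. Conversely L is generated over Q by √142 and ∛429, so [L:Q] ≤ 2·3 = 6. Therefore [Q(√142, ∛429) : Q] = 6.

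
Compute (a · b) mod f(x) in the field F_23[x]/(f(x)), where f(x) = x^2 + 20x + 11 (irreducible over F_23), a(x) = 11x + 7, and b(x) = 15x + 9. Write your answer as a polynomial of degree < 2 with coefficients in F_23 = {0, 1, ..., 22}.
a · b ≡ 9x + 19 (mod f(x))

Multiply in F_23[x]: a(x)·b(x) = (11x + 7)·(15x + 9) = 4x^2 + 20x + 17. This has degree ≥ 2, so divide by f(x) over F_23: 4x^2 + 20x + 17 = (4)·(x^2 + 20x + 11) + (9x + 19). Hence a·b ≡ 9x + 19 (mod f). (F_23[x]/(f) is a field with 23^2 = 529 elements since f is irreducible of degree 2.)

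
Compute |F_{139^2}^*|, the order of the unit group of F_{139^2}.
|F_{139^2}^*| = 19320

F_{139^2} has 139^2 = 19321 elements; its multiplicative group consists of all nonzero elements, so |F_{139^2}^*| = 19321 - 1 = 19320. (It is cyclic since any finite subgroup of the multiplicative group of a field is cyclic.)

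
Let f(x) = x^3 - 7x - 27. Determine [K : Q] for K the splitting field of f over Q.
[K : Q] = 6

By the rational root test, any rational root of the monic integer polynomial f(x) = x^3 - 7x - 27 must be an integer dividing the constant term -27, i.e. one of ±{1, 3, 9, 27}. Evaluating: f(1) = -33, f(-1) = -21, f(3) = -21, f(-3) = -33, f(9) = 639, f(-9) = -693, f(27) = 19467, f(-27) = -19521; none is 0, so f has no rational root and is therefore irreducible over Q (a cubic with no linear factor over a field is irreducible). For an irreducible cubic, the Galois group is A_3 or S_3 according as the discriminant disc(f) = -4a^3 - 27b^2 = -4·(-7)^3 - 27·(-27)^2 = -18311 is or is not a square in Q. Here disc(f) = -18311 is not a perfect square in Q, so the Galois group of f over Q is not contained in A_3 and must be all of S_3. The splitting field has degree |S_3| = 6 over Q, so [K : Q] = 6.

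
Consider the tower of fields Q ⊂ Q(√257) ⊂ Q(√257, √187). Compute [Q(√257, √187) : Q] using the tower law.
[Q(√257, √187) : Q] = 4

[Q(√257):Q] = 2 (min poly x^2 - 257, irreducible since 257 is squarefree > 1). For the top step, suppose √187 ∈ Q(√257), say √187 = c + d√257 with c, d ∈ Q. Squaring: 187 = c^2 + 257d^2 + 2cd√257. Since √257 ∉ Q this forces 2cd = 0. If d = 0 then √187 = c ∈ Q, contradicting 187 squarefree > 1. If c = 0 then 187 = 257d^2, so 257·187 = (257d)^2 is a perfect square in Q — but 257·187 = 48059 is not a perfect square (since 257 and 187 are distinct squarefree integers). Contradiction. Hence √187 ∉ Q(√257), so x^2 - 187 stays irreducible over Q(√257) and [Q(√257, √187) : Q(√257)] = 2. By the tower law, [Q(√257, √187) : Q] = 2 · 2 = 4.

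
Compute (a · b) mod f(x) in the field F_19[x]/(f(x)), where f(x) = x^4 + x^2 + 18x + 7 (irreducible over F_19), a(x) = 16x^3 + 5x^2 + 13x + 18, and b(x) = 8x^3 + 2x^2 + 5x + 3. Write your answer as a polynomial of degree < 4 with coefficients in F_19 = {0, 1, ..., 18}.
a · b ≡ 14x^3 + 5x^2 + 14x + 10 (mod f(x))

Multiply in F_19[x]: a(x)·b(x) = (16x^3 + 5x^2 + 13x + 18)·(8x^3 + 2x^2 + 5x + 3) = 14x^6 + 15x^5 + 4x^4 + 15x^3 + 2x^2 + 15x + 16. This has degree ≥ 4, so divide by f(x) over F_19: 14x^6 + 15x^5 + 4x^4 + 15x^3 + 2x^2 + 15x + 16 = (14x^2 + 15x + 9)·(x^4 + x^2 + 18x + 7) + (14x^3 + 5x^2 + 14x + 10). Hence a·b ≡ 14x^3 + 5x^2 + 14x + 10 (mod f). (F_19[x]/(f) is a field with 19^4 = 130321 elements since f is irreducible of degree 4.)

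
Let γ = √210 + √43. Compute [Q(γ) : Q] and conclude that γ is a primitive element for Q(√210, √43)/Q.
[Q(γ) : Q] = 4 (equivalently, Q(γ) = Q(√210, √43))

Obviously Q(γ) ⊆ Q(√210, √43), and [Q(√210, √43):Q] = 4 (since 210, 43 are distinct squarefree integers > 1 with 9030 not a perfect square). To show equality we compute the minimal polynomial of γ. From γ = √210 + √43: γ^2 = 210 + 2√(9030) + 43 = 253 + 2√(9030), so γ^2 - 253 = 2√(9030); squaring, (γ^2 - 253)^2 = 4·9030, i.e. γ^4 - 506γ^2 + 64009 - 36120 = 0, i.e. γ^4 - 506γ^2 + 27889 = 0. So γ is a root of x^4 - 506x^2 + 27889. This polynomial is irreducible over Q: it has no rational root (each ±√210 ± √43 is irrational), and any factorization into two quadratics over Q would force √(9030) ∈ Q (pairing opposite roots) or √210, √43 ∈ Q (other pairings), all impossible. Hence [Q(γ):Q] = 4 = [Q(√210, √43):Q], so Q(γ) = Q(√210, √43).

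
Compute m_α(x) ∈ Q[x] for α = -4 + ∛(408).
m_α(x) = x^3 + 12x^2 + 48x - 344

Set β = α + 4 = ∛(408), so β^3 = 408. Then (α + 4)^3 - 408 = 0, i.e. α is a root of g(x) = (x + 4)^3 - 408 = x^3 + 12x^2 + 48x - 344. Since g(x) = h(x + 4) where h(x) = x^3 - 408, and h is irreducible over Q (because 408 is not a perfect cube, so h has no rational root, and a monic cubic with no rational root is irreducible), g is also irreducible (irreducibility is preserved under the substitution x → x + 4). Hence m_α(x) = x^3 + 12x^2 + 48x - 344.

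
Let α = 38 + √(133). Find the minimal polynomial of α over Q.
m_α(x) = x^2 - 76x + 1311

From α - 38 = √(133), squaring gives (α - 38)^2 = 133, i.e. α^2 - 76α + 1444 = 133, so α^2 - 76α + 1311 = 0. The discriminant of x^2 - 76x + 1311 is (-76)^2 - 4·(1311) = 5776 - 5244 = 532, and 4·(133) is not a perfect square in Q since 133 is squarefree and ≠ 1. Hence x^2 - 76x + 1311 is irreducible over Q and is the minimal polynomial of α.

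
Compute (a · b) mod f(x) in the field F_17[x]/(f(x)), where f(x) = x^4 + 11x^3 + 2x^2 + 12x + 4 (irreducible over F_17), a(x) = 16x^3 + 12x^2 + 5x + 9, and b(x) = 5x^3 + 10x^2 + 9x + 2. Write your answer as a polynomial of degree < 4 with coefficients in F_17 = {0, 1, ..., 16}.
a · b ≡ 15x^3 + 2x^2 + 15x + 8 (mod f(x))

Multiply in F_17[x]: a(x)·b(x) = (16x^3 + 12x^2 + 5x + 9)·(5x^3 + 10x^2 + 9x + 2) = 12x^6 + 16x^5 + 14x^3 + 6x^2 + 6x + 1. This has degree ≥ 4, so divide by f(x) over F_17: 12x^6 + 16x^5 + 14x^3 + 6x^2 + 6x + 1 = (12x^2 + 3x + 11)·(x^4 + 11x^3 + 2x^2 + 12x + 4) + (15x^3 + 2x^2 + 15x + 8). Hence a·b ≡ 15x^3 + 2x^2 + 15x + 8 (mod f). (F_17[x]/(f) is a field with 17^4 = 83521 elements since f is irreducible of degree 4.)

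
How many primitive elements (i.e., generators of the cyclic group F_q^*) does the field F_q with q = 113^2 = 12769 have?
There are φ(12768) = 3456 primitive elements

F_q^* is cyclic of order q - 1 = 12768. A cyclic group of order m has exactly φ(m) generators. Here m = 12768 = 2^5 · 3 · 7 · 19, so the number of primitive elements is φ(12768) = 3456.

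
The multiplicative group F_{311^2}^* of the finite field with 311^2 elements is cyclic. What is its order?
|F_{311^2}^*| = 96720

F_{311^2} has 311^2 = 96721 elements; its multiplicative group consists of all nonzero elements, so |F_{311^2}^*| = 96721 - 1 = 96720. (It is cyclic since any finite subgroup of the multiplicative group of a field is cyclic.)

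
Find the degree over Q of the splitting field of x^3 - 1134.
[K : Q] = 6

The roots of x^3 - 1134 are ∛1134, ω∛1134, ω^2∛1134 where ω = e^(2πi/3) is a primitive cube root of unity, so K = Q(∛1134, ω). Now [Q(∛1134):Q] = 3 (since 1134 is not a perfect cube, x^3 - 1134 is irreducible) and [Q(ω):Q] = 2. Both 2 and 3 divide [K:Q], and [K:Q] ≤ 3·2 = 6, so [K:Q] = 6. (Equivalently: Q(∛1134) ⊂ R but ω ∉ R, so [K : Q(∛1134)] = 2.)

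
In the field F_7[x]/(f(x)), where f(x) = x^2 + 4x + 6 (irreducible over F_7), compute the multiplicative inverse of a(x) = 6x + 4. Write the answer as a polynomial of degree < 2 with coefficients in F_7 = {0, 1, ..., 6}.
a(x)^(-1) ≡ 5x + 5 (mod f(x))

Since f is irreducible over F_7, F_7[x]/(f) is a field and a(x) ≠ 0 has an inverse. Apply the extended Euclidean algorithm to f(x) and a(x) in F_7[x]: f(x) = (6x + 6)·a(x) + (3). The last nonzero remainder is the constant 3 = gcd(f, a) in F_7. Back-substituting through the division chain expresses 3 = s(x)·a(x) + t(x)·f(x) with s(x) ≡ x + 1 (mod f), so (x + 1)·a(x) ≡ 3 (mod f). Multiplying by 3^(-1) ≡ 5 in F_7 gives a(x)^(-1) ≡ 5·(x + 1) ≡ 5x + 5 (mod f). Check: (6x + 4)·(5x + 5) = 2x^2 + x + 6 ≡ 1 (mod x^2 + 4x + 6).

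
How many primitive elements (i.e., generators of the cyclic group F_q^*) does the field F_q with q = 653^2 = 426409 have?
There are φ(426408) = 139968 primitive elements

F_q^* is cyclic of order q - 1 = 426408. A cyclic group of order m has exactly φ(m) generators. Here m = 426408 = 2^3 · 3 · 109 · 163, so the number of primitive elements is φ(426408) = 139968.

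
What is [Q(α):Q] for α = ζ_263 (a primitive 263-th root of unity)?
[Q(α):Q] = 262

The minimal polynomial of ζ_263 over Q is the 263-th cyclotomic polynomial Φ_263(x), which is irreducible over Q and has degree φ(263) = 262. Hence [Q(α):Q] = φ(263) = 262.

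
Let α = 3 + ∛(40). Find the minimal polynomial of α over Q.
m_α(x) = x^3 - 9x^2 + 27x - 67

Set β = α - 3 = ∛(40), so β^3 = 40. Then (α - 3)^3 - 40 = 0, i.e. α is a root of g(x) = (x - 3)^3 - 40 = x^3 - 9x^2 + 27x - 67. Since g(x) = h(x - 3) where h(x) = x^3 - 40, and h is irreducible over Q (because 40 is not a perfect cube, so h has no rational root, and a monic cubic with no rational root is irreducible), g is also irreducible (irreducibility is preserved under the substitution x → x - 3). Hence m_α(x) = x^3 - 9x^2 + 27x - 67.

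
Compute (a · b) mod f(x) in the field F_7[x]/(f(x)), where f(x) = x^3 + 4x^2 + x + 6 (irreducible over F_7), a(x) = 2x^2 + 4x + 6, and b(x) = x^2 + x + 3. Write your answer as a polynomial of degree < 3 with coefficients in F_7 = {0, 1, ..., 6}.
a · b ≡ x^2 + x + 2 (mod f(x))

Multiply in F_7[x]: a(x)·b(x) = (2x^2 + 4x + 6)·(x^2 + x + 3) = 2x^4 + 6x^3 + 2x^2 + 4x + 4. This has degree ≥ 3, so divide by f(x) over F_7: 2x^4 + 6x^3 + 2x^2 + 4x + 4 = (2x + 5)·(x^3 + 4x^2 + x + 6) + (x^2 + x + 2). Hence a·b ≡ x^2 + x + 2 (mod f). (F_7[x]/(f) is a field with 7^3 = 343 elements since f is irreducible of degree 3.)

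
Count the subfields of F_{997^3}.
F_{997^3} has 2 subfields

The subfields of F_{p^n} are exactly the fields F_{p^d} for d | n (each is the fixed field of the unique index-d subgroup of Gal(F_{p^n}/F_p) ≅ Z/nZ). The divisors of n = 3 are {1, 3}, giving 2 subfields: F_{997^1}, F_{997^3}.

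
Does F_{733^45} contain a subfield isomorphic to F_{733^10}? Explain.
No: F_{733^10} is not a subfield of F_{733^45}

F_{p^m} embeds in F_{p^n} iff m | n. Here 10 ∤ 45 (since 45 = 4·10 + 5 with remainder 5 ≠ 0), so F_{733^10} is not a subfield of F_{733^45}. Equivalently: if it were, the tower law would give 10 = [F_{733^10}:F_733] dividing [F_{733^45}:F_733] = 45, contradiction.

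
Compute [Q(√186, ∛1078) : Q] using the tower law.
[Q(√186, ∛1078) : Q] = 6

Let L = Q(√186, ∛1078). Since Q(√186) ⊂ L and [Q(√186):Q] = 2, the tower law gives 2 | [L:Q]. Likewise Q(∛1078) ⊂ L with [Q(∛1078):Q] = 3 (because 1078 is not a perfect cube), so 3 | [L:Q]. As gcd(2,3) = 1, [L:Q] is divisible by 6. Conversely L is generated over Q by √186 and ∛1078, so [L:Q] ≤ 2·3 = 6. Therefore [Q(√186, ∛1078) : Q] = 6.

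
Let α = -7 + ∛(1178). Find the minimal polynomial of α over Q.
m_α(x) = x^3 + 21x^2 + 147x - 835

Set β = α + 7 = ∛(1178), so β^3 = 1178. Then (α + 7)^3 - 1178 = 0, i.e. α is a root of g(x) = (x + 7)^3 - 1178 = x^3 + 21x^2 + 147x - 835. Since g(x) = h(x + 7) where h(x) = x^3 - 1178, and h is irreducible over Q (because 1178 is not a perfect cube, so h has no rational root, and a monic cubic with no rational root is irreducible), g is also irreducible (irreducibility is preserved under the substitution x → x + 7). Hence m_α(x) = x^3 + 21x^2 + 147x - 835.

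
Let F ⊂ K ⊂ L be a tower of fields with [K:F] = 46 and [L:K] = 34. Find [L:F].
[L:F] = 1564

The tower law says that for any tower of field extensions F ⊂ K ⊂ L with finite degrees, [L:F] = [L:K] · [K:F]. Here this gives [L:F] = 34 · 46 = 1564.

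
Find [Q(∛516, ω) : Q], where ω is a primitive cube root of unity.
[Q(∛516, ω) : Q] = 6

[Q(∛516):Q] = 3 (min poly x^3 - 516, irreducible since 516 is not a perfect cube). [Q(ω):Q] = 2 (min poly x^2 + x + 1). Since Q(∛516) ⊂ R and ω ∉ R, we have ω ∉ Q(∛516), so x^2 + x + 1 remains irreducible over Q(∛516) and [Q(∛516, ω) : Q(∛516)] = 2. By the tower law, [Q(∛516, ω) : Q] = 3 · 2 = 6. (In fact Q(∛516, ω) is the splitting field of x^3 - 516 over Q.)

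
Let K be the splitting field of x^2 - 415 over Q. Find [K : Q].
[K : Q] = 2

f(x) = x^2 - 415 factors as (x - √415)(x + √415). The splitting field is K = Q(√415). Since 415 is squarefree and > 1, it is not a perfect square, so x^2 - 415 is irreducible over Q and [Q(√415) : Q] = 2. Hence [K : Q] = 2.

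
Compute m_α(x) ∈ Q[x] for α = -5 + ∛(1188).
m_α(x) = x^3 + 15x^2 + 75x - 1063

Set β = α + 5 = ∛(1188), so β^3 = 1188. Then (α + 5)^3 - 1188 = 0, i.e. α is a root of g(x) = (x + 5)^3 - 1188 = x^3 + 15x^2 + 75x - 1063. Since g(x) = h(x + 5) where h(x) = x^3 - 1188, and h is irreducible over Q (because 1188 is not a perfect cube, so h has no rational root, and a monic cubic with no rational root is irreducible), g is also irreducible (irreducibility is preserved under the substitution x → x + 5). Hence m_α(x) = x^3 + 15x^2 + 75x - 1063.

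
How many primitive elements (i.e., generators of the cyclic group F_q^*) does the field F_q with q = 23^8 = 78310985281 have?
There are φ(78310985280) = 18626150400 primitive elements

F_q^* is cyclic of order q - 1 = 78310985280. A cyclic group of order m has exactly φ(m) generators. Here m = 78310985280 = 2^6 · 3 · 5 · 11 · 53 · 139921, so the number of primitive elements is φ(78310985280) = 18626150400.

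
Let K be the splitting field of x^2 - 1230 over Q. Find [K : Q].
[K : Q] = 2

f(x) = x^2 - 1230 factors as (x - √1230)(x + √1230). The splitting field is K = Q(√1230). Since 1230 is squarefree and > 1, it is not a perfect square, so x^2 - 1230 is irreducible over Q and [Q(√1230) : Q] = 2. Hence [K : Q] = 2.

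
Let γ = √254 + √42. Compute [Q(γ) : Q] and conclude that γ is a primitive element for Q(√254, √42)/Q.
[Q(γ) : Q] = 4 (equivalently, Q(γ) = Q(√254, √42))

Obviously Q(γ) ⊆ Q(√254, √42), and [Q(√254, √42):Q] = 4 (since 254, 42 are distinct squarefree integers > 1 with 10668 not a perfect square). To show equality we compute the minimal polynomial of γ. From γ = √254 + √42: γ^2 = 254 + 2√(10668) + 42 = 296 + 2√(10668), so γ^2 - 296 = 2√(10668); squaring, (γ^2 - 296)^2 = 4·10668, i.e. γ^4 - 592γ^2 + 87616 - 42672 = 0, i.e. γ^4 - 592γ^2 + 44944 = 0. So γ is a root of x^4 - 592x^2 + 44944. This polynomial is irreducible over Q: it has no rational root (each ±√254 ± √42 is irrational), and any factorization into two quadratics over Q would force √(10668) ∈ Q (pairing opposite roots) or √254, √42 ∈ Q (other pairings), all impossible. Hence [Q(γ):Q] = 4 = [Q(√254, √42):Q], so Q(γ) = Q(√254, √42).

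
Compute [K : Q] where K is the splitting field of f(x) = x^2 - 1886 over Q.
[K : Q] = 2

f(x) = x^2 - 1886 factors as (x - √1886)(x + √1886). The splitting field is K = Q(√1886). Since 1886 is squarefree and > 1, it is not a perfect square, so x^2 - 1886 is irreducible over Q and [Q(√1886) : Q] = 2. Hence [K : Q] = 2.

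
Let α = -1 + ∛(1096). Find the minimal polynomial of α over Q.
m_α(x) = x^3 + 3x^2 + 3x - 1095

Set β = α + 1 = ∛(1096), so β^3 = 1096. Then (α + 1)^3 - 1096 = 0, i.e. α is a root of g(x) = (x + 1)^3 - 1096 = x^3 + 3x^2 + 3x - 1095. Since g(x) = h(x + 1) where h(x) = x^3 - 1096, and h is irreducible over Q (because 1096 is not a perfect cube, so h has no rational root, and a monic cubic with no rational root is irreducible), g is also irreducible (irreducibility is preserved under the substitution x → x + 1). Hence m_α(x) = x^3 + 3x^2 + 3x - 1095.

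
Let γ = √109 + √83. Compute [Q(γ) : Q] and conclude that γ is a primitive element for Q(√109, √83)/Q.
[Q(γ) : Q] = 4 (equivalently, Q(γ) = Q(√109, √83))

Obviously Q(γ) ⊆ Q(√109, √83), and [Q(√109, √83):Q] = 4 (since 109, 83 are distinct squarefree integers > 1 with 9047 not a perfect square). To show equality we compute the minimal polynomial of γ. From γ = √109 + √83: γ^2 = 109 + 2√(9047) + 83 = 192 + 2√(9047), so γ^2 - 192 = 2√(9047); squaring, (γ^2 - 192)^2 = 4·9047, i.e. γ^4 - 384γ^2 + 36864 - 36188 = 0, i.e. γ^4 - 384γ^2 + 676 = 0. So γ is a root of x^4 - 384x^2 + 676. This polynomial is irreducible over Q: it has no rational root (each ±√109 ± √83 is irrational), and any factorization into two quadratics over Q would force √(9047) ∈ Q (pairing opposite roots) or √109, √83 ∈ Q (other pairings), all impossible. Hence [Q(γ):Q] = 4 = [Q(√109, √83):Q], so Q(γ) = Q(√109, √83).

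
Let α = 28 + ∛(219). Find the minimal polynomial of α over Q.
m_α(x) = x^3 - 84x^2 + 2352x - 22171

Set β = α - 28 = ∛(219), so β^3 = 219. Then (α - 28)^3 - 219 = 0, i.e. α is a root of g(x) = (x - 28)^3 - 219 = x^3 - 84x^2 + 2352x - 22171. Since g(x) = h(x - 28) where h(x) = x^3 - 219, and h is irreducible over Q (because 219 is not a perfect cube, so h has no rational root, and a monic cubic with no rational root is irreducible), g is also irreducible (irreducibility is preserved under the substitution x → x - 28). Hence m_α(x) = x^3 - 84x^2 + 2352x - 22171.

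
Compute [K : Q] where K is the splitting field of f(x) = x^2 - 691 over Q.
[K : Q] = 2

f(x) = x^2 - 691 factors as (x - √691)(x + √691). The splitting field is K = Q(√691). Since 691 is squarefree and > 1, it is not a perfect square, so x^2 - 691 is irreducible over Q and [Q(√691) : Q] = 2. Hence [K : Q] = 2.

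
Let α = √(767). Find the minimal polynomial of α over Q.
m_α(x) = x^2 - 767

α satisfies α^2 - 767 = 0, so x^2 - 767 annihilates α. Since d = 767 is squarefree and ≠ 1, it is not a perfect square in Q, so x^2 - 767 has no rational root and is therefore irreducible over Q (a degree-2 polynomial over a field is irreducible iff it has no root). Hence m_α(x) = x^2 - 767.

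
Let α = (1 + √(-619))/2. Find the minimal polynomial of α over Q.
m_α(x) = x^2 - x + 155

From 2α - 1 = √(-619), squaring gives (2α - 1)^2 = -619, i.e. 4α^2 - 4α + 1 = -619, so α^2 - α + (1 + 619)/4 = 0. Since -619 ≡ 1 (mod 4), (1 + 619)/4 = 155 ∈ Z. The polynomial x^2 - x + 155 has discriminant 1 - 4·(155) = -619, which is not a perfect square in Q (d = -619 is squarefree and ≠ 1), so x^2 - x + 155 is irreducible over Q. It is the minimal polynomial of α.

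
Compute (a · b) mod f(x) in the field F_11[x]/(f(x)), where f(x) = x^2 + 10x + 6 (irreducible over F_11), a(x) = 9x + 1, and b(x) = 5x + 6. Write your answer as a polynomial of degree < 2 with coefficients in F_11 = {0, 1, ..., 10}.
a · b ≡ 5x (mod f(x))

Multiply in F_11[x]: a(x)·b(x) = (9x + 1)·(5x + 6) = x^2 + 4x + 6. This has degree ≥ 2, so divide by f(x) over F_11: x^2 + 4x + 6 = (1)·(x^2 + 10x + 6) + (5x). Hence a·b ≡ 5x (mod f). (F_11[x]/(f) is a field with 11^2 = 121 elements since f is irreducible of degree 2.)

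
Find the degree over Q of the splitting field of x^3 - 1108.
[K : Q] = 6

The roots of x^3 - 1108 are ∛1108, ω∛1108, ω^2∛1108 where ω = e^(2πi/3) is a primitive cube root of unity, so K = Q(∛1108, ω). Now [Q(∛1108):Q] = 3 (since 1108 is not a perfect cube, x^3 - 1108 is irreducible) and [Q(ω):Q] = 2. Both 2 and 3 divide [K:Q], and [K:Q] ≤ 3·2 = 6, so [K:Q] = 6. (Equivalently: Q(∛1108) ⊂ R but ω ∉ R, so [K : Q(∛1108)] = 2.)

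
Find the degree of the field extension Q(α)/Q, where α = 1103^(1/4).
[Q(α):Q] = 4

α is a root of x^4 - 1103. By Eisenstein's criterion at the prime p = 1103 (which divides the constant term 1103 but p^2 = 1216609 does not, since 1103 is squarefree), x^4 - 1103 is irreducible over Q. Hence [Q(α):Q] = 4.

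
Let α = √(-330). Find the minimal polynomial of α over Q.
m_α(x) = x^2 + 330

α satisfies α^2 + 330 = 0, so x^2 + 330 annihilates α. Since d = -330 is squarefree and ≠ 1, it is not a perfect square in Q, so x^2 + 330 has no rational root and is therefore irreducible over Q (a degree-2 polynomial over a field is irreducible iff it has no root). Hence m_α(x) = x^2 + 330.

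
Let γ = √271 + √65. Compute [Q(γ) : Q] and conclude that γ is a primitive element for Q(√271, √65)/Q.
[Q(γ) : Q] = 4 (equivalently, Q(γ) = Q(√271, √65))

Obviously Q(γ) ⊆ Q(√271, √65), and [Q(√271, √65):Q] = 4 (since 271, 65 are distinct squarefree integers > 1 with 17615 not a perfect square). To show equality we compute the minimal polynomial of γ. From γ = √271 + √65: γ^2 = 271 + 2√(17615) + 65 = 336 + 2√(17615), so γ^2 - 336 = 2√(17615); squaring, (γ^2 - 336)^2 = 4·17615, i.e. γ^4 - 672γ^2 + 112896 - 70460 = 0, i.e. γ^4 - 672γ^2 + 42436 = 0. So γ is a root of x^4 - 672x^2 + 42436. This polynomial is irreducible over Q: it has no rational root (each ±√271 ± √65 is irrational), and any factorization into two quadratics over Q would force √(17615) ∈ Q (pairing opposite roots) or √271, √65 ∈ Q (other pairings), all impossible. Hence [Q(γ):Q] = 4 = [Q(√271, √65):Q], so Q(γ) = Q(√271, √65).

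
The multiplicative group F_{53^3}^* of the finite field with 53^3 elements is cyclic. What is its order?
|F_{53^3}^*| = 148876

F_{53^3} has 53^3 = 148877 elements; its multiplicative group consists of all nonzero elements, so |F_{53^3}^*| = 148877 - 1 = 148876. (It is cyclic since any finite subgroup of the multiplicative group of a field is cyclic.)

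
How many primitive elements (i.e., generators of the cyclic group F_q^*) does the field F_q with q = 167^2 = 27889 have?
There are φ(27888) = 7872 primitive elements

F_q^* is cyclic of order q - 1 = 27888. A cyclic group of order m has exactly φ(m) generators. Here m = 27888 = 2^4 · 3 · 7 · 83, so the number of primitive elements is φ(27888) = 7872.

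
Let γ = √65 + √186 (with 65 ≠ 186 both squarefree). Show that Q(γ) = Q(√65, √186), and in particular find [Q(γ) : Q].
[Q(γ) : Q] = 4 (equivalently, Q(γ) = Q(√65, √186))

Obviously Q(γ) ⊆ Q(√65, √186), and [Q(√65, √186):Q] = 4 (since 65, 186 are distinct squarefree integers > 1 with 12090 not a perfect square). To show equality we compute the minimal polynomial of γ. From γ = √65 + √186: γ^2 = 65 + 2√(12090) + 186 = 251 + 2√(12090), so γ^2 - 251 = 2√(12090); squaring, (γ^2 - 251)^2 = 4·12090, i.e. γ^4 - 502γ^2 + 63001 - 48360 = 0, i.e. γ^4 - 502γ^2 + 14641 = 0. So γ is a root of x^4 - 502x^2 + 14641. This polynomial is irreducible over Q: it has no rational root (each ±√65 ± √186 is irrational), and any factorization into two quadratics over Q would force √(12090) ∈ Q (pairing opposite roots) or √65, √186 ∈ Q (other pairings), all impossible. Hence [Q(γ):Q] = 4 = [Q(√65, √186):Q], so Q(γ) = Q(√65, √186).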